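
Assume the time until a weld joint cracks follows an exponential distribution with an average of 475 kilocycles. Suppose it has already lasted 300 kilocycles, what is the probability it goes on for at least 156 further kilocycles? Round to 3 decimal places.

The rate is λ = 1/475 = 0.00210526 per kilocycle.
The exponential is memoryless, so the remaining time is again Exp(λ): the condition X > 300 is irrelevant.
P(X > 156) = e^(−0.32842) ≈ 0.720.

0.720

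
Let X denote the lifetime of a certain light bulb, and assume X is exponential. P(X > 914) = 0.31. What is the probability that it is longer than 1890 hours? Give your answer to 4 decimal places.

0.0888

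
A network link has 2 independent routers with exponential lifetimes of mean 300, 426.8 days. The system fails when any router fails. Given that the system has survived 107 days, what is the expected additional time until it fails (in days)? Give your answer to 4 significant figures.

First-failure rate Σλ = 1/300 + 1/426.8 = 0.00567635.
By memorylessness the expected residual is 1/Σλ = 176.17 days, regardless of the 107 already elapsed.

176.2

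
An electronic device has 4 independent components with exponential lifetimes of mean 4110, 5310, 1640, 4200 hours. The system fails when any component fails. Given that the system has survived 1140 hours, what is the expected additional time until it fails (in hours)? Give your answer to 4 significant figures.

First-failure rate Σλ = 1/4110 + 1/5310 + 1/1640 + 1/4200 = 0.00127948.
By memorylessness the expected residual is 1/Σλ = 781.565 hours, regardless of the 1140 already elapsed.

781.6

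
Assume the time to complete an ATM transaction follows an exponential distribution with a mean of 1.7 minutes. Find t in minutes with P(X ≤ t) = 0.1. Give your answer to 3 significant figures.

0.179

The rate is λ = 1/1.7 = 0.588235 per minute.
Set 1 − e^(−λt) = 0.1, so t = −ln(0.9)/λ = 0.10536/0.588235 ≈ 0.179113 minutes.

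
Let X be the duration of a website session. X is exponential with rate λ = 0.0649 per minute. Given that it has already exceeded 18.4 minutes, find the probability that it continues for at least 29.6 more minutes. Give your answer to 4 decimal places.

0.1465

The exponential is memoryless, so the remaining time is again Exp(λ): the condition X > 18.4 is irrelevant.
P(X > 29.6) = e^(−1.921) ≈ 0.1465.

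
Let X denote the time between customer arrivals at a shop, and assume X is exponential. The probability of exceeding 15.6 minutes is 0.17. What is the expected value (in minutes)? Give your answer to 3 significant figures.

8.80

e^(−λ·15.6) = 0.17 ⇒ λ = −ln(0.17)/15.6 = 0.113587.
Mean = 1/λ = 8.80383 minutes.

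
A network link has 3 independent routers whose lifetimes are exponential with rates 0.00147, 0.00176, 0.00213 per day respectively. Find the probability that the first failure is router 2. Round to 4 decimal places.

The time to first failure is exponential with rate Σλ = 0.00147 + 0.00176 + 0.00213 = 0.00536.
P(router 2 first) = λ_2/Σλ = 0.00176/0.00536 ≈ 0.3284.

0.3284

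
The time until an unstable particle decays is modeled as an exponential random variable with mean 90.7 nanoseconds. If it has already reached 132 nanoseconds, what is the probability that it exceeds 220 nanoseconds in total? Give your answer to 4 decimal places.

The rate is λ = 1/90.7 = 0.0110254 per nanosecond.
P(X > s+t | X > s) = e^(−λ(s+t))/e^(−λs) = e^(−λt), independent of s = 132.
P(X > 88) = e^(−0.97023) ≈ 0.3790.

0.3790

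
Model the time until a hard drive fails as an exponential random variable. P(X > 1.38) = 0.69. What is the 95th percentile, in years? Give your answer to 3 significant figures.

11.1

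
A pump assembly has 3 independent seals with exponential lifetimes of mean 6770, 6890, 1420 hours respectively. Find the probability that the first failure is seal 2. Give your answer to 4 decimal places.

Rates: λ_i = 1/mean_i → 0.00014771, 0.000145138, 0.000704225; Σλ = 0.000997074.
P(seal 2 first) = λ_2/Σλ = 0.000145138/0.000997074 ≈ 0.1456.

0.1456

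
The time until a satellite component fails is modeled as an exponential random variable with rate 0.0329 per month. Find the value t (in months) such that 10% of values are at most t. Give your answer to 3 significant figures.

3.20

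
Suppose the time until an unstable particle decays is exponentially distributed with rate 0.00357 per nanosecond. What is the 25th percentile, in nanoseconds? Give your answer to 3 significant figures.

80.6

Set 1 − e^(−λt) = 0.25, so t = −ln(0.75)/λ = 0.28768/0.00357 ≈ 80.5832 nanoseconds.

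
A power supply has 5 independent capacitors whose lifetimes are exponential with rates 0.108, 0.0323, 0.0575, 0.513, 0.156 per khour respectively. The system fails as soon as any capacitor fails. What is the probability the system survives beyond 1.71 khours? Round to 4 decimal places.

The time to first failure is exponential with rate Σλ = 0.108 + 0.0323 + 0.0575 + 0.513 + 0.156 = 0.8668.
P(min > 1.71) = e^(−0.8668·1.71) = e^(−1.4822) ≈ 0.2271.

0.2271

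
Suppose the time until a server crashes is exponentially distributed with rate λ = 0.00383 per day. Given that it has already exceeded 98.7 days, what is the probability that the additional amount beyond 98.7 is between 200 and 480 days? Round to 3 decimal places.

0.306

Memoryless: the residual past 98.7 is again Exp(λ).
P(200 < residual < 480) = e^(−λ·200) − e^(−λ·480) = 0.46487 − 0.15907 ≈ 0.306.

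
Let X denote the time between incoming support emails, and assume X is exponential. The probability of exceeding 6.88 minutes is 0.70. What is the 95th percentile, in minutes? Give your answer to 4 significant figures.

57.79

e^(−λ·6.88) = 0.70 ⇒ λ = −ln(0.70)/6.88 = 0.0518423.
95th percentile: 1 − e^(−λt) = 0.95, t = −ln(0.05)/λ = 57.7855 minutes.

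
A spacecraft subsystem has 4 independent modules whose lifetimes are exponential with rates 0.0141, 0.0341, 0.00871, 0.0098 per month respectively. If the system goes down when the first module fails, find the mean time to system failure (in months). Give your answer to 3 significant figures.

15.0

The time to first failure is exponential with rate Σλ = 0.0141 + 0.0341 + 0.00871 + 0.0098 = 0.06671.
E[min] = 1/Σλ = 1/0.06671 = 14.9903 months.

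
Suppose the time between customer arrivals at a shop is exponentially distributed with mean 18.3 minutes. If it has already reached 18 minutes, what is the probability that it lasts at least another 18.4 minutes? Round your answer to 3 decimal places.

The rate is λ = 1/18.3 = 0.0546448 per minute.
By the memoryless property, P(X > 18+18.4 | X > 18) = P(X > 18.4).
P(X > 18.4) = e^(−1.0055) ≈ 0.366.

0.366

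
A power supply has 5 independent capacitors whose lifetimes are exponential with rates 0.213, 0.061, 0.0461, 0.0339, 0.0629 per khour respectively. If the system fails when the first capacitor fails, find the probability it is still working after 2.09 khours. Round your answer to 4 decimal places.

The time to first failure is exponential with rate Σλ = 0.213 + 0.061 + 0.0461 + 0.0339 + 0.0629 = 0.4169.
P(min > 2.09) = e^(−0.4169·2.09) = e^(−0.87132) ≈ 0.4184.

0.4184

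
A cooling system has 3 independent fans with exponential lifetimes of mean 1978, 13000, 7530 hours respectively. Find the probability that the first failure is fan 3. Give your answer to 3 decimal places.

0.186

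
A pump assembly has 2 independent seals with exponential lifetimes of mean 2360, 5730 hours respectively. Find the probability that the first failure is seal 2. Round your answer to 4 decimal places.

Rates: λ_i = 1/mean_i → 0.000423729, 0.00017452; Σλ = 0.000598249.
P(seal 2 first) = λ_2/Σλ = 0.00017452/0.000598249 ≈ 0.2917.

0.2917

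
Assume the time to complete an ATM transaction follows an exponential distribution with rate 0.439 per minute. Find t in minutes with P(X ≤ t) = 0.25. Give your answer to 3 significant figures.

0.655

Set 1 − e^(−λt) = 0.25, so t = −ln(0.75)/λ = 0.28768/0.439 ≈ 0.655312 minutes.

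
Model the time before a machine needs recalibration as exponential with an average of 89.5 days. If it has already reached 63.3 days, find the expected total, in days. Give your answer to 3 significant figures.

The rate is λ = 1/89.5 = 0.0111732 per day.
By memorylessness, E[X | X > 63.3] = 63.3 + 1/λ = 63.3 + 89.5 = 152.8 days.

153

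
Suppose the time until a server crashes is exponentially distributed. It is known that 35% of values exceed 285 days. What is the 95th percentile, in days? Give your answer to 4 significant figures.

813.3

e^(−λ·285) = 0.35 ⇒ λ = −ln(0.35)/285 = 0.00368359.
95th percentile: 1 − e^(−λt) = 0.95, t = −ln(0.05)/λ = 813.265 days.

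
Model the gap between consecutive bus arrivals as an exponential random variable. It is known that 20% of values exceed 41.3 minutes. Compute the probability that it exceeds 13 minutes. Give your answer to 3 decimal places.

0.603

e^(−λ·41.3) = 0.20 ⇒ λ = −ln(0.20)/41.3 = 0.0389694.
P(X > 13) = e^(−0.0389694·13) = e^(−0.5066) ≈ 0.603.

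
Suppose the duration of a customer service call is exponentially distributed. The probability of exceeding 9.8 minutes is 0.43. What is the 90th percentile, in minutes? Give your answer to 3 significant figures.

26.7

e^(−λ·9.8) = 0.43 ⇒ λ = −ln(0.43)/9.8 = 0.0861194.
90th percentile: 1 − e^(−λt) = 0.9, t = −ln(0.1)/λ = 26.7371 minutes.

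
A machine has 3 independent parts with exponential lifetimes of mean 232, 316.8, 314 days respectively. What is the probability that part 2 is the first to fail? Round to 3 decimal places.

0.296

Rates: λ_i = 1/mean_i → 0.00431034, 0.00315657, 0.00318471; Σλ = 0.0106516.
P(part 2 first) = λ_2/Σλ = 0.00315657/0.0106516 ≈ 0.296.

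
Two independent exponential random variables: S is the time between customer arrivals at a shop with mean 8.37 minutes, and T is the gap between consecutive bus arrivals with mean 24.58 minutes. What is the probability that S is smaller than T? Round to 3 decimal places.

λ_1 = 1/8.37 = 0.119474, λ_2 = 1/24.58 = 0.0406835.
For independent exponentials, P(S < T) = λ_1/(λ_1+λ_2) = 0.119474/0.160158 ≈ 0.746.

0.746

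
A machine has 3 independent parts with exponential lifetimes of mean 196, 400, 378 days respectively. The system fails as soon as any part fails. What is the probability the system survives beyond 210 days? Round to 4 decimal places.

0.1163

The first failure time is exponential with rate Σλ_i = 1/196 + 1/400 + 1/378 = 0.0102475 per day.
P(min > 210) = e^(−0.0102475·210) = e^(−2.152) ≈ 0.1163.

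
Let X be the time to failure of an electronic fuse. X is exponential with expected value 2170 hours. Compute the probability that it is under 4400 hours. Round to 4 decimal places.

The rate is λ = 1/2170 = 0.000460829 per hour.
P(X ≤ 4400) = 1 − e^(−λ·4400) = 1 − e^(−2.0276) ≈ 0.8684.

0.8684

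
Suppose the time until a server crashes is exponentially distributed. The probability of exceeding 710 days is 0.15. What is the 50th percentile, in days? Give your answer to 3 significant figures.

259

e^(−λ·710) = 0.15 ⇒ λ = −ln(0.15)/710 = 0.002672.
50th percentile: 1 − e^(−λt) = 0.5, t = −ln(0.5)/λ = 259.411 days.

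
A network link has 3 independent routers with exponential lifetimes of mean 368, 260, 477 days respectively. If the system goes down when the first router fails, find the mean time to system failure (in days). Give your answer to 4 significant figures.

The first failure time is exponential with rate Σλ_i = 1/368 + 1/260 + 1/477 = 0.00865998 per day.
E[min] = 1/Σλ = 1/0.00865998 = 115.474 days.

115.5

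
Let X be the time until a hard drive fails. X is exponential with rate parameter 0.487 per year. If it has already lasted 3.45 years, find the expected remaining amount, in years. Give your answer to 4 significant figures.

2.053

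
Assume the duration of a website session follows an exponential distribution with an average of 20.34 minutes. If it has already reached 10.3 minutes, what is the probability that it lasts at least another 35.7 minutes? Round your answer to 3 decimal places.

0.173

The rate is λ = 1/20.34 = 0.0491642 per minute.
By the memoryless property, P(X > 10.3+35.7 | X > 10.3) = P(X > 35.7).
P(X > 35.7) = e^(−1.7552) ≈ 0.173.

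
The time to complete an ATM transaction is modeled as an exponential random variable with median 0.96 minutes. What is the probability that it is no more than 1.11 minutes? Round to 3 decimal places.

0.551

For an exponential, median = ln(2)/λ, so λ = ln 2 / 0.96 = 0.722028 per minute.
P(X ≤ 1.11) = 1 − e^(−λ·1.11) = 1 − e^(−0.80145) ≈ 0.551.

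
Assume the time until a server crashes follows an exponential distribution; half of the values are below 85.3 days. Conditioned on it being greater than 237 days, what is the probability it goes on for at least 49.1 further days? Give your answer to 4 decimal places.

0.6710

For an exponential, median = ln(2)/λ, so λ = ln 2 / 85.3 = 0.00812599 per day.
The exponential is memoryless, so the remaining time is again Exp(λ): the condition X > 237 is irrelevant.
P(X > 49.1) = e^(−0.39899) ≈ 0.6710.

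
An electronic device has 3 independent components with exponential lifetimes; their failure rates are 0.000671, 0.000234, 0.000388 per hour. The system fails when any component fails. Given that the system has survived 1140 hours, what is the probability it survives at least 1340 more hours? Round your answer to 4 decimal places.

0.1768

Time to first failure ~ Exp(Σλ) with Σλ = 0.001293.
By memorylessness, P(T > 1140+1340 | T > 1140) = P(T > 1340) = e^(−0.001293·1340) ≈ 0.1768.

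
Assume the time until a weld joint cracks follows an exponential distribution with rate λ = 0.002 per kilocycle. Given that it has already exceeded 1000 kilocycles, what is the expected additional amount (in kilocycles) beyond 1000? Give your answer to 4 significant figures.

By memorylessness, the remaining amount past any threshold is again Exp(λ) with mean 1/λ = 500 kilocycles.

500.0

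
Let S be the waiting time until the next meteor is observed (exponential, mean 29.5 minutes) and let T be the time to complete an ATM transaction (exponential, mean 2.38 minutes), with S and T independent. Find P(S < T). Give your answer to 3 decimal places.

λ_1 = 1/29.5 = 0.0338983, λ_2 = 1/2.38 = 0.420168.
For independent exponentials, P(S < T) = λ_1/(λ_1+λ_2) = 0.0338983/0.454066 ≈ 0.075.

0.075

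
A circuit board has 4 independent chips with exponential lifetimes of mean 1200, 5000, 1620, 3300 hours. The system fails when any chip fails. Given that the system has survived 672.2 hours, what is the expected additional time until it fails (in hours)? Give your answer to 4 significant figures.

511.9

First-failure rate Σλ = 1/1200 + 1/5000 + 1/1620 + 1/3300 = 0.00195365.
By memorylessness the expected residual is 1/Σλ = 511.863 hours, regardless of the 672.2 already elapsed.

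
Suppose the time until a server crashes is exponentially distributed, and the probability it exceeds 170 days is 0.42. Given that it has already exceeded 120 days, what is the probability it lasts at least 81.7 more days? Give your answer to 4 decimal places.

From e^(−λ·170) = 0.42, λ = −ln(0.42)/170 = 0.00510294.
Memoryless: P(X > 120+81.7 | X > 120) = P(X > 81.7) = e^(−0.00510294·81.7) ≈ 0.6591.

0.6591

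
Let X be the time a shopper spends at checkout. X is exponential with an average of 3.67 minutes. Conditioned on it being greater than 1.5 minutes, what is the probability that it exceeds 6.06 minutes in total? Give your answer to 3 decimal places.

The rate is λ = 1/3.67 = 0.27248 per minute.
P(X > s+t | X > s) = e^(−λ(s+t))/e^(−λs) = e^(−λt), independent of s = 1.5.
P(X > 4.56) = e^(−1.2425) ≈ 0.289.

0.289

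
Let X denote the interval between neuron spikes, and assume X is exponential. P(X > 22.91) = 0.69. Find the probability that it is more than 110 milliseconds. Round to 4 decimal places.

0.1684

e^(−λ·22.91) = 0.69 ⇒ λ = −ln(0.69)/22.91 = 0.0161966.
P(X > 110) = e^(−0.0161966·110) = e^(−1.7816) ≈ 0.1684.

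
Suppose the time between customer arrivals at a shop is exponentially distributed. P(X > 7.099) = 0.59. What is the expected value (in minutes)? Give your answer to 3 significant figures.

e^(−λ·7.099) = 0.59 ⇒ λ = −ln(0.59)/7.099 = 0.0743249.
Mean = 1/λ = 13.4544 minutes.

13.5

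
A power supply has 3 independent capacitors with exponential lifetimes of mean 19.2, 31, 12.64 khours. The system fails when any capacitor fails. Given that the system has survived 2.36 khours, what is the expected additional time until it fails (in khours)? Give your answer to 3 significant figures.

First-failure rate Σλ = 1/19.2 + 1/31 + 1/12.64 = 0.163455.
By memorylessness the expected residual is 1/Σλ = 6.11788 khours, regardless of the 2.36 already elapsed.

6.12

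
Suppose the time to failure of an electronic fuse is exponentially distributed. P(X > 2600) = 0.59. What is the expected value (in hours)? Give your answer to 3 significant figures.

4930

e^(−λ·2600) = 0.59 ⇒ λ = −ln(0.59)/2600 = 0.000202936.
Mean = 1/λ = 4927.67 hours.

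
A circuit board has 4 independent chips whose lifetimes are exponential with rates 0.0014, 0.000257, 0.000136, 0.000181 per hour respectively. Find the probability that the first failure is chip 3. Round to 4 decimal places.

0.0689

The time to first failure is exponential with rate Σλ = 0.0014 + 0.000257 + 0.000136 + 0.000181 = 0.001974.
P(chip 3 first) = λ_3/Σλ = 0.000136/0.001974 ≈ 0.0689.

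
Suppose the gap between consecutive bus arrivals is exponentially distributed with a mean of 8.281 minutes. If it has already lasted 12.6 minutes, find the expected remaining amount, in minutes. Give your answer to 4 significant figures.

The rate is λ = 1/8.281 = 0.120758 per minute.
By memorylessness, the remaining amount past any threshold is again Exp(λ) with mean 1/λ = 8.281 minutes.

8.281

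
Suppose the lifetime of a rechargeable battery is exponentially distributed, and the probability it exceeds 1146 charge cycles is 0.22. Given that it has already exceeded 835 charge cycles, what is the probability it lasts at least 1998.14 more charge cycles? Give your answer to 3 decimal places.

From e^(−λ·1146) = 0.22, λ = −ln(0.22)/1146 = 0.00132123.
Memoryless: P(X > 835+1998.14 | X > 835) = P(X > 1998.14) = e^(−0.00132123·1998.14) ≈ 0.071.

0.071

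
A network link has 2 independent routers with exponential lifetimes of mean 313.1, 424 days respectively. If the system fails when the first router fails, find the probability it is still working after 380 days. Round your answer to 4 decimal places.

The first failure time is exponential with rate Σλ_i = 1/313.1 + 1/424 = 0.00555236 per day.
P(min > 380) = e^(−0.00555236·380) = e^(−2.1099) ≈ 0.1213.

0.1213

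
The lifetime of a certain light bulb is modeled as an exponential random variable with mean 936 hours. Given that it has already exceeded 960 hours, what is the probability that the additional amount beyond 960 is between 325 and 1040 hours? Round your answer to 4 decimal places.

0.3775

The rate is λ = 1/936 = 0.00106838 per hour.
Memoryless: the residual past 960 is again Exp(λ).
P(325 < residual < 1040) = e^(−λ·325) − e^(−λ·1040) = 0.70665 − 0.32919 ≈ 0.3775.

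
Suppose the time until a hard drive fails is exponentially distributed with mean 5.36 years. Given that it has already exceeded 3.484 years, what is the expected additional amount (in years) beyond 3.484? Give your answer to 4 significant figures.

The rate is λ = 1/5.36 = 0.186567 per year.
By memorylessness, the remaining amount past any threshold is again Exp(λ) with mean 1/λ = 5.36 years.

5.360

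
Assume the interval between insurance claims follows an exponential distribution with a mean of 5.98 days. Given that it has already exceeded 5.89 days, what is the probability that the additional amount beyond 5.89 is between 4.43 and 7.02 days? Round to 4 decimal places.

The rate is λ = 1/5.98 = 0.167224 per day.
Memoryless: the residual past 5.89 is again Exp(λ).
P(4.43 < residual < 7.02) = e^(−λ·4.43) − e^(−λ·7.02) = 0.47673 − 0.30915 ≈ 0.1676.

0.1676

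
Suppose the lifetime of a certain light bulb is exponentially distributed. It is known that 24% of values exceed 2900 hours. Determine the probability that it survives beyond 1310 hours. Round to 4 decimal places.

0.5248

e^(−λ·2900) = 0.24 ⇒ λ = −ln(0.24)/2900 = 0.000492109.
P(X > 1310) = e^(−0.000492109·1310) = e^(−0.64466) ≈ 0.5248.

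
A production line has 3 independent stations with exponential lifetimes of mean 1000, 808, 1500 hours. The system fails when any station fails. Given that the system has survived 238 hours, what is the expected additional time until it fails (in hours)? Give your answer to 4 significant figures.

344.3

First-failure rate Σλ = 1/1000 + 1/808 + 1/1500 = 0.00290429.
By memorylessness the expected residual is 1/Σλ = 344.318 hours, regardless of the 238 already elapsed.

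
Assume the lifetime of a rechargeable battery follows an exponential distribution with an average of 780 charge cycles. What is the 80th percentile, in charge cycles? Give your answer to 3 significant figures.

1260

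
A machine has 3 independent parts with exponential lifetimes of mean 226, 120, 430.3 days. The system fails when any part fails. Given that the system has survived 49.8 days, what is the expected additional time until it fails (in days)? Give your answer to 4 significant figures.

66.30

First-failure rate Σλ = 1/226 + 1/120 + 1/430.3 = 0.0150821.
By memorylessness the expected residual is 1/Σλ = 66.3039 days, regardless of the 49.8 already elapsed.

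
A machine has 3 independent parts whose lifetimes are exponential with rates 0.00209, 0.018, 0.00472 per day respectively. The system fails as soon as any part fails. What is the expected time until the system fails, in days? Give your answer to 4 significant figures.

The time to first failure is exponential with rate Σλ = 0.00209 + 0.018 + 0.00472 = 0.02481.
E[min] = 1/Σλ = 1/0.02481 = 40.3063 days.

40.31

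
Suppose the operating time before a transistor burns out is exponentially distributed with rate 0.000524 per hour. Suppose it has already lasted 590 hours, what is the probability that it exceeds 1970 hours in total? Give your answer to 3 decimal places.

0.485

P(X > s+t | X > s) = e^(−λ(s+t))/e^(−λs) = e^(−λt), independent of s = 590.
P(X > 1380) = e^(−0.72312) ≈ 0.485.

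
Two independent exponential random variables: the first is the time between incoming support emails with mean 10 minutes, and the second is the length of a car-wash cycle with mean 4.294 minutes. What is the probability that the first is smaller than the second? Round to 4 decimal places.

0.3004

λ_1 = 1/10 = 0.1, λ_2 = 1/4.294 = 0.232883.
For independent exponentials, P(the first < the second) = λ_1/(λ_1+λ_2) = 0.1/0.332883 ≈ 0.3004.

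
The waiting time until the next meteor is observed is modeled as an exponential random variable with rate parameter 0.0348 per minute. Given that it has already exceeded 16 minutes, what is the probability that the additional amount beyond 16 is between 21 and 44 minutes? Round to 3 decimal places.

0.265

Memoryless: the residual past 16 is again Exp(λ).
P(21 < residual < 44) = e^(−λ·21) − e^(−λ·44) = 0.48152 − 0.21628 ≈ 0.265.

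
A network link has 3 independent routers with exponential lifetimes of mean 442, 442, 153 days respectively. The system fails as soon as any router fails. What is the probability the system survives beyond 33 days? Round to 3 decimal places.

The first failure time is exponential with rate Σλ_i = 1/442 + 1/442 + 1/153 = 0.0110608 per day.
P(min > 33) = e^(−0.0110608·33) = e^(−0.36501) ≈ 0.694.

0.694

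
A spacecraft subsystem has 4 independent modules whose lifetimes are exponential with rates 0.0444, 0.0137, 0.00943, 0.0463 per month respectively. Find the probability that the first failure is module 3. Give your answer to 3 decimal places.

0.083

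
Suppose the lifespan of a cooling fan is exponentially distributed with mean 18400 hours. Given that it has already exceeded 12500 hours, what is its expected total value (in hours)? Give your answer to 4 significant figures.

30900

The rate is λ = 1/18400 = 0.0000543478 per hour.
By memorylessness, E[X | X > 12500] = 12500 + 1/λ = 12500 + 18400 = 30900 hours.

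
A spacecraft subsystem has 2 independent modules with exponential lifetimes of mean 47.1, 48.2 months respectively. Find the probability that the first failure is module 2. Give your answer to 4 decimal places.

0.4942

Rates: λ_i = 1/mean_i → 0.0212314, 0.0207469; Σλ = 0.0419783.
P(module 2 first) = λ_2/Σλ = 0.0207469/0.0419783 ≈ 0.4942.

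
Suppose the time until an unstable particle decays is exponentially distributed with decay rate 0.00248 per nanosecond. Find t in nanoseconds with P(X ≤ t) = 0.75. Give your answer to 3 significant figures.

Set 1 − e^(−λt) = 0.75, so t = −ln(0.25)/λ = 1.3863/0.00248 ≈ 558.99 nanoseconds.

559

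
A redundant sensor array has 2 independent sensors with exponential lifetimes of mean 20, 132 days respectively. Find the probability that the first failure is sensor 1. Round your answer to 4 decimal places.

0.8684

Rates: λ_i = 1/mean_i → 0.05, 0.00757576; Σλ = 0.0575758.
P(sensor 1 first) = λ_1/Σλ = 0.05/0.0575758 ≈ 0.8684.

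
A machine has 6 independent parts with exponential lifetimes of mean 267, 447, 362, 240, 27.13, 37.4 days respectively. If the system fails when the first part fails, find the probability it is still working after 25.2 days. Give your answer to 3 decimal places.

The first failure time is exponential with rate Σλ_i = 1/267 + 1/447 + 1/362 + 1/240 + 1/27.13 + 1/37.4 = 0.0765091 per day.
P(min > 25.2) = e^(−0.0765091·25.2) = e^(−1.928) ≈ 0.145.

0.145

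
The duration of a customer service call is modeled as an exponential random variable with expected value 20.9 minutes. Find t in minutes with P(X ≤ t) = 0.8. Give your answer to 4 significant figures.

33.64

The rate is λ = 1/20.9 = 0.0478469 per minute.
Set 1 − e^(−λt) = 0.8, so t = −ln(0.2)/λ = 1.6094/0.0478469 ≈ 33.6373 minutes.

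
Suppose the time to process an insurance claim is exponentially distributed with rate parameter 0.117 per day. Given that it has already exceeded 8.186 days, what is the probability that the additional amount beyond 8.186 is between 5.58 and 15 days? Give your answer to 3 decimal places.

0.348

Memoryless: the residual past 8.186 is again Exp(λ).
P(5.58 < residual < 15) = e^(−λ·5.58) − e^(−λ·15) = 0.52055 − 0.17291 ≈ 0.348.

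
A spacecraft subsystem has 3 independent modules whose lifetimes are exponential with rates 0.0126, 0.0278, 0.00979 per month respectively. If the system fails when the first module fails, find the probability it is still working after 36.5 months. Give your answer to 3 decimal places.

0.160

The time to first failure is exponential with rate Σλ = 0.0126 + 0.0278 + 0.00979 = 0.05019.
P(min > 36.5) = e^(−0.05019·36.5) = e^(−1.8319) ≈ 0.160.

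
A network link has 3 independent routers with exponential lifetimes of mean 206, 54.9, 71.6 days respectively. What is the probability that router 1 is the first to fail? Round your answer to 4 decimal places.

0.1311

Rates: λ_i = 1/mean_i → 0.00485437, 0.0182149, 0.0139665; Σλ = 0.0370358.
P(router 1 first) = λ_1/Σλ = 0.00485437/0.0370358 ≈ 0.1311.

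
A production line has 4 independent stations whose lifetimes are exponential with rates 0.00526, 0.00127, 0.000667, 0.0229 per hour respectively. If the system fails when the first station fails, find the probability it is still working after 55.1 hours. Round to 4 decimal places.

0.1905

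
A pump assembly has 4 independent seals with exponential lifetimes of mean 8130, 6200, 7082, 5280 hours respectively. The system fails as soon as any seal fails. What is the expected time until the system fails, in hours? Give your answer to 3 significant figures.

1630

The first failure time is exponential with rate Σλ_i = 1/8130 + 1/6200 + 1/7082 + 1/5280 = 0.000614889 per hour.
E[min] = 1/Σλ = 1/0.000614889 = 1626.31 hours.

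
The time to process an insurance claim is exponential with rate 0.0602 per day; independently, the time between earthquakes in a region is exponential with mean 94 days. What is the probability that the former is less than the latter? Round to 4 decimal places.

λ_1 = 0.0602, λ_2 = 1/94 = 0.0106383.
For independent exponentials, P(the former < the latter) = λ_1/(λ_1+λ_2) = 0.0602/0.0708383 ≈ 0.8498.

0.8498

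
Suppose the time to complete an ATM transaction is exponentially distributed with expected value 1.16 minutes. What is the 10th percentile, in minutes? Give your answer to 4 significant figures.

0.1222

The rate is λ = 1/1.16 = 0.862069 per minute.
Set 1 − e^(−λt) = 0.1, so t = −ln(0.9)/λ = 0.10536/0.862069 ≈ 0.122218 minutes.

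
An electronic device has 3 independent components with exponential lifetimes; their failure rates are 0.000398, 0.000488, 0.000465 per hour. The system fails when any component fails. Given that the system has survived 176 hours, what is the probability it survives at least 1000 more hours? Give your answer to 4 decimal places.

0.2590

Time to first failure ~ Exp(Σλ) with Σλ = 0.001351.
By memorylessness, P(T > 176+1000 | T > 176) = P(T > 1000) = e^(−0.001351·1000) ≈ 0.2590.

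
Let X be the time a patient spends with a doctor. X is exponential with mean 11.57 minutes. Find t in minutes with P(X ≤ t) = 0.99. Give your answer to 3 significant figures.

53.3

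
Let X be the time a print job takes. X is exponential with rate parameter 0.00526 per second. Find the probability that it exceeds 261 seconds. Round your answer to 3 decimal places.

P(X > 261) = e^(−λ·261) = e^(−1.3729) ≈ 0.253.

0.253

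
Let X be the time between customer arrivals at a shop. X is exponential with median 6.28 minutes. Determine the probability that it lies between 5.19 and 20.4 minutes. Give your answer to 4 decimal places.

For an exponential, median = ln(2)/λ, so λ = ln 2 / 6.28 = 0.110374 per minute.
P(5.19 < X < 20.4) = e^(−λ·5.19) − e^(−λ·20.4) = 0.56392 − 0.10523 ≈ 0.4587.

0.4587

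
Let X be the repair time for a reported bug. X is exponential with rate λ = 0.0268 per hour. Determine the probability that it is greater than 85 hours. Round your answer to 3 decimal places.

0.102

P(X > 85) = e^(−λ·85) = e^(−2.278) ≈ 0.102.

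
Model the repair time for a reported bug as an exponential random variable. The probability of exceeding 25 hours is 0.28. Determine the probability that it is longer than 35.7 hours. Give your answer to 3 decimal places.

e^(−λ·25) = 0.28 ⇒ λ = −ln(0.28)/25 = 0.0509186.
P(X > 35.7) = e^(−0.0509186·35.7) = e^(−1.8178) ≈ 0.162.

0.162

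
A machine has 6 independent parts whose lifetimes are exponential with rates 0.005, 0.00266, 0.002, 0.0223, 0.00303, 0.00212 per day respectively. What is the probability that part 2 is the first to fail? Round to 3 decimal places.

The time to first failure is exponential with rate Σλ = 0.005 + 0.00266 + 0.002 + 0.0223 + 0.00303 + 0.00212 = 0.03711.
P(part 2 first) = λ_2/Σλ = 0.00266/0.03711 ≈ 0.072.

0.072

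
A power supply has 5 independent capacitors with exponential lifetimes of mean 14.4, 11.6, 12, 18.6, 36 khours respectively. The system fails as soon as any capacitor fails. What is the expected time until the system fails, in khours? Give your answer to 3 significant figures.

The first failure time is exponential with rate Σλ_i = 1/14.4 + 1/11.6 + 1/12 + 1/18.6 + 1/36 = 0.320526 per khour.
E[min] = 1/Σλ = 1/0.320526 = 3.11987 khours.

3.12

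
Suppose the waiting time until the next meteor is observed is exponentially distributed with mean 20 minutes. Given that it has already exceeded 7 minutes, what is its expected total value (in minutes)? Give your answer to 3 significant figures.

27.0

The rate is λ = 1/20 = 0.05 per minute.
By memorylessness, E[X | X > 7] = 7 + 1/λ = 7 + 20 = 27 minutes.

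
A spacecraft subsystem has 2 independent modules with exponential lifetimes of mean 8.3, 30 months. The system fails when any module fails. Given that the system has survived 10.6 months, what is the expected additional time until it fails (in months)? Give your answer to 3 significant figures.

6.50

First-failure rate Σλ = 1/8.3 + 1/30 = 0.153815.
By memorylessness the expected residual is 1/Σλ = 6.50131 months, regardless of the 10.6 already elapsed.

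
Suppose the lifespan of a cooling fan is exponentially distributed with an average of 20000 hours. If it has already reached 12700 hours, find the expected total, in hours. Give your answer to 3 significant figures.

32700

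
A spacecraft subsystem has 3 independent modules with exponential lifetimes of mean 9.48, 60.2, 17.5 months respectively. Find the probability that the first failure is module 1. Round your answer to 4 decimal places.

0.5885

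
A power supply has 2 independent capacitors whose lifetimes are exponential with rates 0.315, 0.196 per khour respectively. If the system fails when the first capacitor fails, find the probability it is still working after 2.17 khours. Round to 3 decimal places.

0.330

The time to first failure is exponential with rate Σλ = 0.315 + 0.196 = 0.511.
P(min > 2.17) = e^(−0.511·2.17) = e^(−1.1089) ≈ 0.330.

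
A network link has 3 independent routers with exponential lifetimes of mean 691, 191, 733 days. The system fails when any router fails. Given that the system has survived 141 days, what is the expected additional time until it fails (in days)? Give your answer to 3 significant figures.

124

First-failure rate Σλ = 1/691 + 1/191 + 1/733 = 0.00804704.
By memorylessness the expected residual is 1/Σλ = 124.269 days, regardless of the 141 already elapsed.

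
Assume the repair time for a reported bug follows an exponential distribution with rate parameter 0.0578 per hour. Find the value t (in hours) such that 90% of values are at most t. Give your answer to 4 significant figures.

Set 1 − e^(−λt) = 0.9, so t = −ln(0.1)/λ = 2.3026/0.0578 ≈ 39.8371 hours.

39.84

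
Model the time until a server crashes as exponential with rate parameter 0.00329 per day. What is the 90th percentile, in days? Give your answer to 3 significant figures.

700

Set 1 − e^(−λt) = 0.9, so t = −ln(0.1)/λ = 2.3026/0.00329 ≈ 699.874 days.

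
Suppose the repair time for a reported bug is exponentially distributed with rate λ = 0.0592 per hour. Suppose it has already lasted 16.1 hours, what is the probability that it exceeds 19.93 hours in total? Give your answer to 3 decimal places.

0.797

The exponential is memoryless, so the remaining time is again Exp(λ): the condition X > 16.1 is irrelevant.
P(X > 3.83) = e^(−0.22674) ≈ 0.797.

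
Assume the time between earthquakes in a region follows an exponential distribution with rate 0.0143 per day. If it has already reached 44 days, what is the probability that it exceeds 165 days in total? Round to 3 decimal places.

P(X > s+t | X > s) = e^(−λ(s+t))/e^(−λs) = e^(−λt), independent of s = 44.
P(X > 121) = e^(−1.7303) ≈ 0.177.

0.177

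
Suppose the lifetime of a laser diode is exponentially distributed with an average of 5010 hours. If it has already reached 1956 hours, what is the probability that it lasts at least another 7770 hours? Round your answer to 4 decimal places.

The rate is λ = 1/5010 = 0.000199601 per hour.
P(X > s+t | X > s) = e^(−λ(s+t))/e^(−λs) = e^(−λt), independent of s = 1956.
P(X > 7770) = e^(−1.5509) ≈ 0.2121.

0.2121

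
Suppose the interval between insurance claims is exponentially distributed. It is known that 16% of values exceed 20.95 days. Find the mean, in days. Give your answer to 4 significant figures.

11.43

e^(−λ·20.95) = 0.16 ⇒ λ = −ln(0.16)/20.95 = 0.0874741.
Mean = 1/λ = 11.432 days.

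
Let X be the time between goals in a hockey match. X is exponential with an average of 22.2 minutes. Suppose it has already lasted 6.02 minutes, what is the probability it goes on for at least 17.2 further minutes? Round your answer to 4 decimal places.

The rate is λ = 1/22.2 = 0.045045 per minute.
The exponential is memoryless, so the remaining time is again Exp(λ): the condition X > 6.02 is irrelevant.
P(X > 17.2) = e^(−0.77477) ≈ 0.4608.

0.4608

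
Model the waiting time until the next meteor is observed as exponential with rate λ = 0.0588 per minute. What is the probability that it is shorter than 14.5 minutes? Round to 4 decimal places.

P(X ≤ 14.5) = 1 − e^(−λ·14.5) = 1 − e^(−0.8526) ≈ 0.5737.

0.5737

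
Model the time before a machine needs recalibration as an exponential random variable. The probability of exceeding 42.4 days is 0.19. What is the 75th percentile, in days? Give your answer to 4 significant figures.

35.39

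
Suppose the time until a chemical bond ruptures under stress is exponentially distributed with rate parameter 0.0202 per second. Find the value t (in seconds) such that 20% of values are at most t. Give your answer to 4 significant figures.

11.05

Set 1 − e^(−λt) = 0.2, so t = −ln(0.8)/λ = 0.22314/0.0202 ≈ 11.0467 seconds.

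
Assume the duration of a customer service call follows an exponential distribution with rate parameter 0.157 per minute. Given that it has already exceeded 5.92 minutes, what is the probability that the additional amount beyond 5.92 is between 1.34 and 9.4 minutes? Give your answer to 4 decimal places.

0.5817

Memoryless: the residual past 5.92 is again Exp(λ).
P(1.34 < residual < 9.4) = e^(−λ·1.34) − e^(−λ·9.4) = 0.81028 − 0.22860 ≈ 0.5817.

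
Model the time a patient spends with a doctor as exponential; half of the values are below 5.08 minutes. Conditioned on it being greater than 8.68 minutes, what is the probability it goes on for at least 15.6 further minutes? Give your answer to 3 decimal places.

0.119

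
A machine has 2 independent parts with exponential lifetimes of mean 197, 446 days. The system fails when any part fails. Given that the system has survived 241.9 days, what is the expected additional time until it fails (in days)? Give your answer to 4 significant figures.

First-failure rate Σλ = 1/197 + 1/446 = 0.00731829.
By memorylessness the expected residual is 1/Σλ = 136.644 days, regardless of the 241.9 already elapsed.

136.6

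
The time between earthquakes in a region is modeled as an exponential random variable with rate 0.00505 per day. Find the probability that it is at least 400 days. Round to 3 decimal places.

0.133

P(X > 400) = e^(−λ·400) = e^(−2.02) ≈ 0.133.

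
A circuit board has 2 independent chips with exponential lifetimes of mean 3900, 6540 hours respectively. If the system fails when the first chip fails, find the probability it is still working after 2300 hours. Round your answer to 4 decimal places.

The first failure time is exponential with rate Σλ_i = 1/3900 + 1/6540 = 0.000409315 per hour.
P(min > 2300) = e^(−0.000409315·2300) = e^(−0.94143) ≈ 0.3901.

0.3901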